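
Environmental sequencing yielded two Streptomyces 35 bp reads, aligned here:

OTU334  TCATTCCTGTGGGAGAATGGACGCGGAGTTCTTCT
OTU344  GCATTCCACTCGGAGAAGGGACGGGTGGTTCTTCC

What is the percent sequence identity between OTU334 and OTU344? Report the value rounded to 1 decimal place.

74.3%

The sequences differ at positions 1 (T/G), 8 (T/A), 9 (G/C), 11 (G/C), 18 (T/G), 24 (C/G), 26 (G/T), 27 (A/G), 35 (T/C).
26 of the 35 sites match, so the percent identity is 26/35 × 100 = 74.3%.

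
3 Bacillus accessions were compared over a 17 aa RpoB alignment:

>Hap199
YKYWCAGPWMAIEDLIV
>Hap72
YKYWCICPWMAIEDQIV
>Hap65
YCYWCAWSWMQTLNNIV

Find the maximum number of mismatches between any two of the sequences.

9

Pairwise Hamming distances:
  Hap199 vs Hap72: 3
  Hap199 vs Hap65: 8
  Hap72 vs Hap65: 9
The largest is 9, between Hap72 and Hap65.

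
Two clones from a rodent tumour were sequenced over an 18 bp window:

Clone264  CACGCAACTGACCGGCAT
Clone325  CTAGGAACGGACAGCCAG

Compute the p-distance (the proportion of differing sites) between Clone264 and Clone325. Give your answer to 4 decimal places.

0.3889

Differing sites — 2:A/T; 3:C/A; 5:C/G; 9:T/G; 13:C/A; 15:G/C; 18:T/G.
There are 7 differences over 18 sites, so p = 7/18 = 0.3889.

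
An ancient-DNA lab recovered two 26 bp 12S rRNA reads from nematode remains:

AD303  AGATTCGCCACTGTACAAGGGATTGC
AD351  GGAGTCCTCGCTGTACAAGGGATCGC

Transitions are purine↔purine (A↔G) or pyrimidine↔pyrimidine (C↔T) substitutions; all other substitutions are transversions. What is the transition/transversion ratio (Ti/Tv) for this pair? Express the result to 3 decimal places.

The sequences differ at positions 1 (A/G, transition), 4 (T/G, transversion), 7 (G/C, transversion), 8 (C/T, transition), 10 (A/G, transition), 24 (T/C, transition).
Of the 6 differences, 4 transitions and 2 transversions, so Ti/Tv = 4/2 = 2.000.

2.000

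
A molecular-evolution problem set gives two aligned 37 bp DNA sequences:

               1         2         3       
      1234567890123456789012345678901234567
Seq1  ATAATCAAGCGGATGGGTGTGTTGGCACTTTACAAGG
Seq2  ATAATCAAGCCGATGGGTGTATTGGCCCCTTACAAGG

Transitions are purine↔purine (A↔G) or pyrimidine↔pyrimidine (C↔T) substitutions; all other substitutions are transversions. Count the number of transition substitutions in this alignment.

Differing sites — 11:G/C (Tv); 21:G/A (Ti); 27:A/C (Tv); 29:T/C (Ti).
Of the 4 differences, 2 transitions and 2 transversions, so the answer is 2.

2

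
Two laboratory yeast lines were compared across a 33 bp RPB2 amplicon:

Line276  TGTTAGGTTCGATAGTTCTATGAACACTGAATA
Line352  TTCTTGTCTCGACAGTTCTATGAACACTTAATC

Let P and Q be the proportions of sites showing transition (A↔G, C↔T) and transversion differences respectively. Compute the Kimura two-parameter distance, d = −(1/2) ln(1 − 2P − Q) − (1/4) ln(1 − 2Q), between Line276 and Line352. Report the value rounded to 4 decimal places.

0.2930

Mismatches occur at site 2 (G↔T, transversion), site 3 (T↔C, transition), site 5 (A↔T, transversion), site 7 (G↔T, transversion), site 8 (T↔C, transition), site 13 (T↔C, transition), site 29 (G↔T, transversion), site 33 (A↔C, transversion).
Of the 8 differences, 3 transitions and 5 transversions over 33 sites: P = 3/33 = 0.090909, Q = 5/33 = 0.151515.
d = −0.5·ln(0.666667) − 0.25·ln(0.696970) = −0.5·(-0.405465) − 0.25·(-0.361013) = 0.2930.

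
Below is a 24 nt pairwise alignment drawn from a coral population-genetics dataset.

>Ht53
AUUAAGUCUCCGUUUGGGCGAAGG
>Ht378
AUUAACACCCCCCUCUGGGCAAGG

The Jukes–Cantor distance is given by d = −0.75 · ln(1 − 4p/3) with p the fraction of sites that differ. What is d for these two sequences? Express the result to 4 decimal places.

Mismatches occur at site 6 (G/C), site 7 (U/A), site 9 (U/C), site 12 (G/C), site 13 (U/C), site 15 (U/C), site 16 (G/U), site 19 (C/G), site 20 (G/C).
p = 9/24 = 0.375000.
d = −0.75 · ln(1 − (4/3)·0.375000) = −0.75 · ln(0.500000) = −0.75 · (-0.693147) = 0.5199.

0.5199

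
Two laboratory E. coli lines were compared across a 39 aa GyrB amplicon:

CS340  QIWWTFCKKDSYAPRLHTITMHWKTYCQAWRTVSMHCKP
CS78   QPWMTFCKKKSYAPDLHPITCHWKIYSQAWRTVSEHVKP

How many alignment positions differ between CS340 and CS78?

10

Differing sites — 2:I/P; 4:W/M; 10:D/K; 15:R/D; 18:T/P; 21:M/C; 25:T/I; 27:C/S; 35:M/E; 37:C/V.
That gives 10 mismatches out of 39 aligned sites, so the Hamming distance is 10.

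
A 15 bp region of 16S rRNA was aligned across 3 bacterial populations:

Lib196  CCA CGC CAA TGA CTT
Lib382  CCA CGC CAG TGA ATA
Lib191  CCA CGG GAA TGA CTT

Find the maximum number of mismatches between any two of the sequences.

Pairwise Hamming distances:
  Lib196 vs Lib382: 3
  Lib196 vs Lib191: 2
  Lib382 vs Lib191: 5
The largest is 5, between Lib382 and Lib191.

5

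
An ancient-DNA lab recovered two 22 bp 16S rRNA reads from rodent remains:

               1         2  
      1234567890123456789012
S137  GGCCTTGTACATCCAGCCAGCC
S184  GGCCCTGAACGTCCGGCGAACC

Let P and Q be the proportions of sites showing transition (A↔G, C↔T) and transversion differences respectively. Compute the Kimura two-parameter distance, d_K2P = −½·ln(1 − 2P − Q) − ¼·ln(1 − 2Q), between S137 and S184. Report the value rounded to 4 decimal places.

0.3532

The sequences differ at positions 5 (T/C, transition), 8 (T/A, transversion), 11 (A/G, transition), 15 (A/G, transition), 18 (C/G, transversion), 20 (G/A, transition).
Of the 6 differences, 4 transitions and 2 transversions over 22 sites: P = 4/22 = 0.181818, Q = 2/22 = 0.090909.
d = −0.5·ln(0.545455) − 0.25·ln(0.818182) = −0.5·(-0.606135) − 0.25·(-0.200670) = 0.3532.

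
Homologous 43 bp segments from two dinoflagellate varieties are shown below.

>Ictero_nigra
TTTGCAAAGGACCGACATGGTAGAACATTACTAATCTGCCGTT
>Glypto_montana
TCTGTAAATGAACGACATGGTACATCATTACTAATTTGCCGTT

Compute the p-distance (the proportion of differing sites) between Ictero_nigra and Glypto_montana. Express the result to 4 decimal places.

Differing sites — 2:T/C; 5:C/T; 9:G/T; 12:C/A; 23:G/C; 25:A/T; 36:C/T.
There are 7 differences over 43 sites, so p = 7/43 = 0.1628.

0.1628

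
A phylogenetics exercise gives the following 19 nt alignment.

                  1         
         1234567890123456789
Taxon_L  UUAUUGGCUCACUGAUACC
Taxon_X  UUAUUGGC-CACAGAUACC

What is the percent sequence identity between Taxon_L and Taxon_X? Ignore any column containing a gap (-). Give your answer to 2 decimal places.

94.44%

Excluding the 1 gap column leaves 18 comparable sites.
A single mismatch occurs at site 13 (U↔A).
17 of the 18 comparable sites match, so the percent identity is 17/18 × 100 = 94.44%.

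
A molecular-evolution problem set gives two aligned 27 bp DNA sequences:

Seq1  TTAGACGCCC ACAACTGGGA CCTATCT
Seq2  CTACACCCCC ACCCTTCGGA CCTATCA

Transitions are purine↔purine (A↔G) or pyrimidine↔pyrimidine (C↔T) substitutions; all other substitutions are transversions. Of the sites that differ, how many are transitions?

The sequences differ at positions 1 (T/C, transition), 4 (G/C, transversion), 7 (G/C, transversion), 13 (A/C, transversion), 14 (A/C, transversion), 15 (C/T, transition), 17 (G/C, transversion), 27 (T/A, transversion).
Of the 8 differences, 2 transitions and 6 transversions, so the answer is 2.

2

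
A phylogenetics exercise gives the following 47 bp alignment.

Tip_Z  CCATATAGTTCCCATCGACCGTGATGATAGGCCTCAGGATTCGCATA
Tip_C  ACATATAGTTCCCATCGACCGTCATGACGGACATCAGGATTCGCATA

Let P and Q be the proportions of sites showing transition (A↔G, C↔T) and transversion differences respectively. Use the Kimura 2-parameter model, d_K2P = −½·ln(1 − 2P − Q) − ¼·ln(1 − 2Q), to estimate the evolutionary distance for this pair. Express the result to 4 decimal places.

0.1404

Mismatches occur at site 1 (C→A, transversion), site 23 (G→C, transversion), site 28 (T→C, transition), site 29 (A→G, transition), site 31 (G→A, transition), site 33 (C→A, transversion).
Of the 6 differences, 3 transitions and 3 transversions over 47 sites: P = 3/47 = 0.063830, Q = 3/47 = 0.063830.
d = −0.5·ln(0.808510) − 0.25·ln(0.872340) = −0.5·(-0.212562) − 0.25·(-0.136576) = 0.1404.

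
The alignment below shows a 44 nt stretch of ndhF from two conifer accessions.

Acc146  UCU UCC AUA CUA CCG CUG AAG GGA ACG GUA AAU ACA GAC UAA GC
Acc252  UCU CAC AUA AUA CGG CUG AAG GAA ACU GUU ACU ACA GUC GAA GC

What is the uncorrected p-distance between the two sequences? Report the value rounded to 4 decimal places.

0.2273

The sequences differ at positions 4 (U/C), 5 (C/A), 10 (C/A), 14 (C/G), 23 (G/A), 27 (G/U), 30 (A/U), 32 (A/C), 38 (A/U), 40 (U/G).
There are 10 differences over 44 sites, so p = 10/44 = 0.2273.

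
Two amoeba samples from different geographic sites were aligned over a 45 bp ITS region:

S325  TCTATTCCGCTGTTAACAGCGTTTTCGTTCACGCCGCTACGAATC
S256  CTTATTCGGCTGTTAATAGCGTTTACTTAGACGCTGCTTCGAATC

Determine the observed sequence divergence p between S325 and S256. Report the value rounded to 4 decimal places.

The sequences differ at positions 1 (T/C), 2 (C/T), 8 (C/G), 17 (C/T), 25 (T/A), 27 (G/T), 29 (T/A), 30 (C/G), 35 (C/T), 39 (A/T).
There are 10 differences over 45 sites, so p = 10/45 = 0.2222.

0.2222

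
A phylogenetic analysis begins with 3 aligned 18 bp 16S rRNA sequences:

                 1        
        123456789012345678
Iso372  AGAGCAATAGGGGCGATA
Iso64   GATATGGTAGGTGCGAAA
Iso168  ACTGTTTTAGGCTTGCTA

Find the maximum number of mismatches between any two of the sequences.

Pairwise Hamming distances:
  Iso372 vs Iso64: 9
  Iso372 vs Iso168: 9
  Iso64 vs Iso168: 10
The largest is 10, between Iso64 and Iso168.

10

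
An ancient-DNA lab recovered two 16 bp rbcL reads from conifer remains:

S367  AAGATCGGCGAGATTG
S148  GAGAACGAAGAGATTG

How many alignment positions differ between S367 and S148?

4

Differing sites — 1:A/G; 5:T/A; 8:G/A; 9:C/A.
That gives 4 mismatches out of 16 aligned sites, so the Hamming distance is 4.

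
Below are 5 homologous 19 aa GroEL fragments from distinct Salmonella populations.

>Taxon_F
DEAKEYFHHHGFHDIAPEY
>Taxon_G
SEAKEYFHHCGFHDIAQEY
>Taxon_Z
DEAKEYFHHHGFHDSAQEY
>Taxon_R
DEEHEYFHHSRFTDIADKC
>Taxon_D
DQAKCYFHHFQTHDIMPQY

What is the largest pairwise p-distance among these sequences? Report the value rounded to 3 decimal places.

0.632

Pairwise Hamming distances:
  Taxon_F vs Taxon_G: 3
  Taxon_F vs Taxon_Z: 2
  Taxon_F vs Taxon_R: 8
  Taxon_F vs Taxon_D: 7
  Taxon_G vs Taxon_Z: 3
  Taxon_G vs Taxon_R: 9
  Taxon_G vs Taxon_D: 9
  Taxon_Z vs Taxon_R: 9
  Taxon_Z vs Taxon_D: 9
  Taxon_R vs Taxon_D: 12
The largest is 12 mismatches, between Taxon_R and Taxon_D; p = 12/19 = 0.632.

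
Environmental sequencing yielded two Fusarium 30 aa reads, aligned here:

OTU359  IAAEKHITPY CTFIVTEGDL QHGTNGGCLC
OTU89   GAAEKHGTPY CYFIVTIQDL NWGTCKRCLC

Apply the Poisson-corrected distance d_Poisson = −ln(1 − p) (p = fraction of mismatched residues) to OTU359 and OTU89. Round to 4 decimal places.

The sequences differ at positions 1 (I/G), 7 (I/G), 12 (T/Y), 17 (E/I), 18 (G/Q), 21 (Q/N), 22 (H/W), 25 (N/C), 26 (G/K), 27 (G/R).
p = 10/30 = 0.333333.
d = −ln(1 − 0.333333) = −ln(0.666667) = 0.4055.

0.4055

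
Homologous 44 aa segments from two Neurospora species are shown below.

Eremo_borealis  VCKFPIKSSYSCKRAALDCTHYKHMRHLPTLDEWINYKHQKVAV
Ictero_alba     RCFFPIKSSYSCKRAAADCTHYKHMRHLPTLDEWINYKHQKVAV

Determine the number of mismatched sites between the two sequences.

Differing sites — 1:V/R; 3:K/F; 17:L/A.
That gives 3 mismatches out of 44 aligned sites, so the Hamming distance is 3.

3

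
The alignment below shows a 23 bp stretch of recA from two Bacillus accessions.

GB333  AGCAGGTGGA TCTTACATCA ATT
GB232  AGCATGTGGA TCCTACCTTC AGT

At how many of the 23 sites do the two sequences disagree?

6

The sequences differ at positions 5 (G/T), 13 (T/C), 17 (A/C), 19 (C/T), 20 (A/C), 22 (T/G).
That gives 6 mismatches out of 23 aligned sites, so the Hamming distance is 6.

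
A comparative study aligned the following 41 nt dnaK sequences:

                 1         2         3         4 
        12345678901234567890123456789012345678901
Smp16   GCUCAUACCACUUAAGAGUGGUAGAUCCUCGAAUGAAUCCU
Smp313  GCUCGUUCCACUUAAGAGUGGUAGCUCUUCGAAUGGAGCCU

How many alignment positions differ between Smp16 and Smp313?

6

Differing sites — 5:A/G; 7:A/U; 25:A/C; 28:C/U; 36:A/G; 38:U/G.
That gives 6 mismatches out of 41 aligned sites, so the Hamming distance is 6.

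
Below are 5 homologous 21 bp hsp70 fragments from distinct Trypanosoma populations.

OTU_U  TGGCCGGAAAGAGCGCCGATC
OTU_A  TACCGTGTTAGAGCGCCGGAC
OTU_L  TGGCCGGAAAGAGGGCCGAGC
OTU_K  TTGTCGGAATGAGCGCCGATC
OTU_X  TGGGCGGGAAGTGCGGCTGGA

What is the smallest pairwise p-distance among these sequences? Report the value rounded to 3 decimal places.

Pairwise Hamming distances:
  OTU_U vs OTU_A: 8
  OTU_U vs OTU_L: 2
  OTU_U vs OTU_K: 3
  OTU_U vs OTU_X: 8
  OTU_A vs OTU_L: 9
  OTU_A vs OTU_K: 10
  OTU_A vs OTU_X: 12
  OTU_L vs OTU_K: 5
  OTU_L vs OTU_X: 8
  OTU_K vs OTU_X: 10
The smallest is 2 mismatches, between OTU_U and OTU_L; p = 2/21 = 0.095.

0.095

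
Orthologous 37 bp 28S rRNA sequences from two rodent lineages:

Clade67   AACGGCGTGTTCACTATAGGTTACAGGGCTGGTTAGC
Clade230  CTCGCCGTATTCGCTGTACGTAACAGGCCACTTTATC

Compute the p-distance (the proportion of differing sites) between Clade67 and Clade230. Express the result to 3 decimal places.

0.351

Mismatches occur at site 1 (A↔C), site 2 (A↔T), site 5 (G↔C), site 9 (G↔A), site 13 (A↔G), site 16 (A↔G), site 19 (G↔C), site 22 (T↔A), site 28 (G↔C), site 30 (T↔A), site 31 (G↔C), site 32 (G↔T), site 36 (G↔T).
There are 13 differences over 37 sites, so p = 13/37 = 0.351.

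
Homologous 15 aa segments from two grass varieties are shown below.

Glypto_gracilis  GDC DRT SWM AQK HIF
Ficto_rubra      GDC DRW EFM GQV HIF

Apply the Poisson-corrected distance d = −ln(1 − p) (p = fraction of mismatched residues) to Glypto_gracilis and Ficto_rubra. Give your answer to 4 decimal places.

0.4055

Differing sites — 6:T/W; 7:S/E; 8:W/F; 10:A/G; 12:K/V.
p = 5/15 = 0.333333.
d = −ln(1 − 0.333333) = −ln(0.666667) = 0.4055.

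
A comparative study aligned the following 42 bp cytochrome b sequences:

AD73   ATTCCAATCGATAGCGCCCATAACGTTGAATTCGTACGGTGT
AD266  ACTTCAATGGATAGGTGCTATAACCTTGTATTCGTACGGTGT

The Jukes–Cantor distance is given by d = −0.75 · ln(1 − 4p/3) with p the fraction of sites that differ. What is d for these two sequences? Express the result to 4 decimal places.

0.2524

Mismatches occur at site 2 (T→C), site 4 (C→T), site 9 (C→G), site 15 (C→G), site 16 (G→T), site 17 (C→G), site 19 (C→T), site 25 (G→C), site 29 (A→T).
p = 9/42 = 0.214286.
d = −0.75 · ln(1 − (4/3)·0.214286) = −0.75 · ln(0.714285) = −0.75 · (-0.336473) = 0.2524.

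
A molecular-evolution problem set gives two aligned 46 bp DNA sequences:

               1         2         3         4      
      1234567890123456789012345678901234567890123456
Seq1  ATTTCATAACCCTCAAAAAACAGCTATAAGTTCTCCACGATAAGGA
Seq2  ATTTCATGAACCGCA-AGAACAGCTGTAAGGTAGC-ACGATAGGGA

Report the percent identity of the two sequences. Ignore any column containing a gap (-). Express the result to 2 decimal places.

Excluding the 2 gap columns leaves 44 comparable sites.
Differing sites — 8:A/G; 10:C/A; 13:T/G; 18:A/G; 26:A/G; 31:T/G; 33:C/A; 34:T/G; 43:A/G.
35 of the 44 comparable sites match, so the percent identity is 35/44 × 100 = 79.55%.

79.55%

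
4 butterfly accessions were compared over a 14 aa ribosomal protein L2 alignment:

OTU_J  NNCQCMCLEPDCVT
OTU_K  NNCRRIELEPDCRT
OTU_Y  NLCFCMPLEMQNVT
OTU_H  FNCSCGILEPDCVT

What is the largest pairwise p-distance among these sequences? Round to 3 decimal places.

Pairwise Hamming distances:
  OTU_J vs OTU_K: 5
  OTU_J vs OTU_Y: 6
  OTU_J vs OTU_H: 4
  OTU_K vs OTU_Y: 9
  OTU_K vs OTU_H: 6
  OTU_Y vs OTU_H: 8
The largest is 9 mismatches, between OTU_K and OTU_Y; p = 9/14 = 0.643.

0.643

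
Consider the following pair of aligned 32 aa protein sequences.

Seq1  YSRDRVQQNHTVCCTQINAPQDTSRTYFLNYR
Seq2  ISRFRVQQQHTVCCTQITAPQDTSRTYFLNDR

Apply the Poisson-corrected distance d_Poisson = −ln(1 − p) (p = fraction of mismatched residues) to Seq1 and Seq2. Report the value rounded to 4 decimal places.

0.1699

Mismatches occur at site 1 (Y↔I), site 4 (D↔F), site 9 (N↔Q), site 18 (N↔T), site 31 (Y↔D).
p = 5/32 = 0.156250.
d = −ln(1 − 0.156250) = −ln(0.843750) = 0.1699.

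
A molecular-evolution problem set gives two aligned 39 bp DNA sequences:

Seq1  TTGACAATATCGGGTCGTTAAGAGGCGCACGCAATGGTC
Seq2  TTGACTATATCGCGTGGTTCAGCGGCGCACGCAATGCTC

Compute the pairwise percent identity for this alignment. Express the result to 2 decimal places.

84.62%

Mismatches occur at site 6 (A/T), site 13 (G/C), site 16 (C/G), site 20 (A/C), site 23 (A/C), site 37 (G/C).
33 of the 39 sites match, so the percent identity is 33/39 × 100 = 84.62%.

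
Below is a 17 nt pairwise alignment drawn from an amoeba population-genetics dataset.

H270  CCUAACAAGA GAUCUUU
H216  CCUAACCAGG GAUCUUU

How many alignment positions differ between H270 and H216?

Mismatches occur at site 7 (A→C), site 10 (A→G).
That gives 2 mismatches out of 17 aligned sites, so the Hamming distance is 2.

2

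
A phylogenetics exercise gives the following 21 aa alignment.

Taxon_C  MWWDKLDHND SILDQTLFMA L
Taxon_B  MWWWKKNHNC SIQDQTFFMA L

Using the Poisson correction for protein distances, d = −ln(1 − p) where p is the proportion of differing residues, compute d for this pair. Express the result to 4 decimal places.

0.3365

The sequences differ at positions 4 (D/W), 6 (L/K), 7 (D/N), 10 (D/C), 13 (L/Q), 17 (L/F).
p = 6/21 = 0.285714.
d = −ln(1 − 0.285714) = −ln(0.714286) = 0.3365.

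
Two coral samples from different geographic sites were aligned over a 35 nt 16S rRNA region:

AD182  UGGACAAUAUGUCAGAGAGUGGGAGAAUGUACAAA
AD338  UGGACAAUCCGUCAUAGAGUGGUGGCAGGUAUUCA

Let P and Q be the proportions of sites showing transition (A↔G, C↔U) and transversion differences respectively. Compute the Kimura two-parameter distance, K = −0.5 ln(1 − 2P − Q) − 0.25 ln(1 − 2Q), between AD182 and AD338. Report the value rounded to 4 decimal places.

The sequences differ at positions 9 (A/C, transversion), 10 (U/C, transition), 15 (G/U, transversion), 23 (G/U, transversion), 24 (A/G, transition), 26 (A/C, transversion), 28 (U/G, transversion), 32 (C/U, transition), 33 (A/U, transversion), 34 (A/C, transversion).
Of the 10 differences, 3 transitions and 7 transversions over 35 sites: P = 3/35 = 0.085714, Q = 7/35 = 0.200000.
d = −0.5·ln(0.628572) − 0.25·ln(0.600000) = −0.5·(-0.464305) − 0.25·(-0.510826) = 0.3599.

0.3599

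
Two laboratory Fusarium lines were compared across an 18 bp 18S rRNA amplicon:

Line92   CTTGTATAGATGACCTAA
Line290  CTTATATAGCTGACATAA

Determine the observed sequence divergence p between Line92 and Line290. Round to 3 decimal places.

Mismatches occur at site 4 (G→A), site 10 (A→C), site 15 (C→A).
There are 3 differences over 18 sites, so p = 3/18 = 0.167.

0.167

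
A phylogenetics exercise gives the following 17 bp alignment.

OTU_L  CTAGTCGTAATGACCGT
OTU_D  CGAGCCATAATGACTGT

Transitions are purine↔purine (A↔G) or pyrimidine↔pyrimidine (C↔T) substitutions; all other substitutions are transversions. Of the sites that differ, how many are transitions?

3

The sequences differ at positions 2 (T/G, transversion), 5 (T/C, transition), 7 (G/A, transition), 15 (C/T, transition).
Of the 4 differences, 3 transitions and 1 transversion, so the answer is 3.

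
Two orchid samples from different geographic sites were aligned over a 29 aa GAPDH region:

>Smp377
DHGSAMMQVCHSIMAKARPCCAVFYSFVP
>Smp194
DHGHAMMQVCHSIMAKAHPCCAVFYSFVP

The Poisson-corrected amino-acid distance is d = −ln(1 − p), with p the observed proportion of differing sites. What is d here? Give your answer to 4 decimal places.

Differing sites — 4:S/H; 18:R/H.
p = 2/29 = 0.068966.
d = −ln(1 − 0.068966) = −ln(0.931034) = 0.0715.

0.0715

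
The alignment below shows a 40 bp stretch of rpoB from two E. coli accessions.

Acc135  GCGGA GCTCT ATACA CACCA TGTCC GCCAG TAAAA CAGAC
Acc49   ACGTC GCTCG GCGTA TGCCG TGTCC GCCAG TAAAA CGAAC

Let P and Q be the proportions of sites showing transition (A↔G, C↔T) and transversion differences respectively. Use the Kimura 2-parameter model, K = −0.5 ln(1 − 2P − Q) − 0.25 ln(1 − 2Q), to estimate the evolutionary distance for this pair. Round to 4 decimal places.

Differing sites — 1:G/A (Ti); 4:G/T (Tv); 5:A/C (Tv); 10:T/G (Tv); 11:A/G (Ti); 12:T/C (Ti); 13:A/G (Ti); 14:C/T (Ti); 16:C/T (Ti); 17:A/G (Ti); 20:A/G (Ti); 37:A/G (Ti); 38:G/A (Ti).
Of the 13 differences, 10 transitions and 3 transversions over 40 sites: P = 10/40 = 0.250000, Q = 3/40 = 0.075000.
d = −0.5·ln(0.425000) − 0.25·ln(0.850000) = −0.5·(-0.855666) − 0.25·(-0.162519) = 0.4685.

0.4685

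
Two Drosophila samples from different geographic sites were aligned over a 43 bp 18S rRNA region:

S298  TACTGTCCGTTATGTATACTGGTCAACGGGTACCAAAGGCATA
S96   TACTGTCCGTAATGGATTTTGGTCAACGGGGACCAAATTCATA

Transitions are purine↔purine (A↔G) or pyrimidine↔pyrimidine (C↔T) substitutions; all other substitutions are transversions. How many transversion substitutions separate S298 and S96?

6

Mismatches occur at site 11 (T/A, transversion), site 15 (T/G, transversion), site 18 (A/T, transversion), site 19 (C/T, transition), site 31 (T/G, transversion), site 38 (G/T, transversion), site 39 (G/T, transversion).
Of the 7 differences, 1 transition and 6 transversions, so the answer is 6.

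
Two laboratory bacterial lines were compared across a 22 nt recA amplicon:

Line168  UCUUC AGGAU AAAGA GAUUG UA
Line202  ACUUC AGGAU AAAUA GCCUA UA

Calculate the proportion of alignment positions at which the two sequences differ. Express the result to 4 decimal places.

The sequences differ at positions 1 (U/A), 14 (G/U), 17 (A/C), 18 (U/C), 20 (G/A).
There are 5 differences over 22 sites, so p = 5/22 = 0.2273.

0.2273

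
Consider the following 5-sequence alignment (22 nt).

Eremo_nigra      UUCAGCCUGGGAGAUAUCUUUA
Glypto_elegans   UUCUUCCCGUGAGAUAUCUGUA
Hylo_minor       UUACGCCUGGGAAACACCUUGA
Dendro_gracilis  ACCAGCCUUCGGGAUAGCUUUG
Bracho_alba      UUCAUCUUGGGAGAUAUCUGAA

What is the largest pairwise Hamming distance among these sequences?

Pairwise Hamming distances:
  Eremo_nigra vs Glypto_elegans: 5
  Eremo_nigra vs Hylo_minor: 6
  Eremo_nigra vs Dendro_gracilis: 7
  Eremo_nigra vs Bracho_alba: 4
  Glypto_elegans vs Hylo_minor: 10
  Glypto_elegans vs Dendro_gracilis: 11
  Glypto_elegans vs Bracho_alba: 5
  Hylo_minor vs Dendro_gracilis: 12
  Hylo_minor vs Bracho_alba: 9
  Dendro_gracilis vs Bracho_alba: 11
The largest is 12, between Hylo_minor and Dendro_gracilis.

12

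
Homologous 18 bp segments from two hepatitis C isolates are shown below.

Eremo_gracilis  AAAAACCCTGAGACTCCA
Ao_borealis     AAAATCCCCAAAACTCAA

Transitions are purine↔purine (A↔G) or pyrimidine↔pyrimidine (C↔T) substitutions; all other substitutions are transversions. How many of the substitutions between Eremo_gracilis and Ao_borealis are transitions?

Differing sites — 5:A/T (Tv); 9:T/C (Ti); 10:G/A (Ti); 12:G/A (Ti); 17:C/A (Tv).
Of the 5 differences, 3 transitions and 2 transversions, so the answer is 3.

3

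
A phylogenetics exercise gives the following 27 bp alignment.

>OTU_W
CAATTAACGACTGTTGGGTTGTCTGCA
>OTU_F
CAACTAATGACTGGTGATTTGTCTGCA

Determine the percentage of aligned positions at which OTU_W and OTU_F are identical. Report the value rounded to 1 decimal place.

Mismatches occur at site 4 (T/C), site 8 (C/T), site 14 (T/G), site 17 (G/A), site 18 (G/T).
22 of the 27 sites match, so the percent identity is 22/27 × 100 = 81.5%.

81.5%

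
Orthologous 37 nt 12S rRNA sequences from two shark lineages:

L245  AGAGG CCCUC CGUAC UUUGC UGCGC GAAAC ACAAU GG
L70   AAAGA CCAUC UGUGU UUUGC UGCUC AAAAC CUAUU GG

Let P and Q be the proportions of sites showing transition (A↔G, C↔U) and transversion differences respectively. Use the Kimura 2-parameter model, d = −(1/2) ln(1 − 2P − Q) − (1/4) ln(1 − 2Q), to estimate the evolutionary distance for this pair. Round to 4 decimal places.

Mismatches occur at site 2 (G/A, transition), site 5 (G/A, transition), site 8 (C/A, transversion), site 11 (C/U, transition), site 14 (A/G, transition), site 15 (C/U, transition), site 24 (G/U, transversion), site 26 (G/A, transition), site 31 (A/C, transversion), site 32 (C/U, transition), site 34 (A/U, transversion).
Of the 11 differences, 7 transitions and 4 transversions over 37 sites: P = 7/37 = 0.189189, Q = 4/37 = 0.108108.
d = −0.5·ln(0.513514) − 0.25·ln(0.783784) = −0.5·(-0.666478) − 0.25·(-0.243622) = 0.3941.

0.3941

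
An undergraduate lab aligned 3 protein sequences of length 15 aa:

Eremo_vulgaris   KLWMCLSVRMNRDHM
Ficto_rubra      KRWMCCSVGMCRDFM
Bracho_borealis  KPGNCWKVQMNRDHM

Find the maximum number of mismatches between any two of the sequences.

Pairwise Hamming distances:
  Eremo_vulgaris vs Ficto_rubra: 5
  Eremo_vulgaris vs Bracho_borealis: 6
  Ficto_rubra vs Bracho_borealis: 8
The largest is 8, between Ficto_rubra and Bracho_borealis.

8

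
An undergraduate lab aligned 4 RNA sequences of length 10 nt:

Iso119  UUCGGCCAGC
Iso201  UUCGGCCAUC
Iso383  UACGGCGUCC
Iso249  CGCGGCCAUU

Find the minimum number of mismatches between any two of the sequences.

1

Pairwise Hamming distances:
  Iso119 vs Iso201: 1
  Iso119 vs Iso383: 4
  Iso119 vs Iso249: 4
  Iso201 vs Iso383: 4
  Iso201 vs Iso249: 3
  Iso383 vs Iso249: 6
The smallest is 1, between Iso119 and Iso201.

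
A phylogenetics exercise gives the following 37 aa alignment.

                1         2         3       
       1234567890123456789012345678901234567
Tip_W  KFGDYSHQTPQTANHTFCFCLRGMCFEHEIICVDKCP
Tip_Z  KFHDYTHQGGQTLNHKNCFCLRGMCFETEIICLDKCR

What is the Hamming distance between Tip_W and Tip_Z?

10

Mismatches occur at site 3 (G→H), site 6 (S→T), site 9 (T→G), site 10 (P→G), site 13 (A→L), site 16 (T→K), site 17 (F→N), site 28 (H→T), site 33 (V→L), site 37 (P→R).
That gives 10 mismatches out of 37 aligned sites, so the Hamming distance is 10.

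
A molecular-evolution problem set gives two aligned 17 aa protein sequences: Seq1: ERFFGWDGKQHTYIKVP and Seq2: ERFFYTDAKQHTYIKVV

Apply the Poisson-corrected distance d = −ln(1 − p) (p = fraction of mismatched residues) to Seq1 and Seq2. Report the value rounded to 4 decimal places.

0.2683

Mismatches occur at site 5 (G→Y), site 6 (W→T), site 8 (G→A), site 17 (P→V).
p = 4/17 = 0.235294.
d = −ln(1 − 0.235294) = −ln(0.764706) = 0.2683.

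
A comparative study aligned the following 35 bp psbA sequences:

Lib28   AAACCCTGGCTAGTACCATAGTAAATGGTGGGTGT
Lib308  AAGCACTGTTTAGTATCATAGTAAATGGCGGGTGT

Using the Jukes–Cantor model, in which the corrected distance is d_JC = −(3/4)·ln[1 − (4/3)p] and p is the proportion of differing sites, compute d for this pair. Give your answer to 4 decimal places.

0.1946

The sequences differ at positions 3 (A/G), 5 (C/A), 9 (G/T), 10 (C/T), 16 (C/T), 29 (T/C).
p = 6/35 = 0.171429.
d = −0.75 · ln(1 − (4/3)·0.171429) = −0.75 · ln(0.771428) = −0.75 · (-0.259512) = 0.1946.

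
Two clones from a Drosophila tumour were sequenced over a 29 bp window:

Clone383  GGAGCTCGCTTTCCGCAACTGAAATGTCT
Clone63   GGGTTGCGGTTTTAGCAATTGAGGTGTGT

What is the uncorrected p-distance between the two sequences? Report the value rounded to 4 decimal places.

The sequences differ at positions 3 (A/G), 4 (G/T), 5 (C/T), 6 (T/G), 9 (C/G), 13 (C/T), 14 (C/A), 19 (C/T), 23 (A/G), 24 (A/G), 28 (C/G).
There are 11 differences over 29 sites, so p = 11/29 = 0.3793.

0.3793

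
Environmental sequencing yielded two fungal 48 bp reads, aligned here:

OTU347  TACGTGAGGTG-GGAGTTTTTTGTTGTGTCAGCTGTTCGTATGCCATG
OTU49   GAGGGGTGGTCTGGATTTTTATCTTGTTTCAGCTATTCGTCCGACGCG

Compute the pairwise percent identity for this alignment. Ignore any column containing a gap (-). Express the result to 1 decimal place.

Excluding the 1 gap column leaves 47 comparable sites.
Mismatches occur at site 1 (T↔G), site 3 (C↔G), site 5 (T↔G), site 7 (A↔T), site 11 (G↔C), site 16 (G↔T), site 21 (T↔A), site 23 (G↔C), site 28 (G↔T), site 35 (G↔A), site 41 (A↔C), site 42 (T↔C), site 44 (C↔A), site 46 (A↔G), site 47 (T↔C).
32 of the 47 comparable sites match, so the percent identity is 32/47 × 100 = 68.1%.

68.1%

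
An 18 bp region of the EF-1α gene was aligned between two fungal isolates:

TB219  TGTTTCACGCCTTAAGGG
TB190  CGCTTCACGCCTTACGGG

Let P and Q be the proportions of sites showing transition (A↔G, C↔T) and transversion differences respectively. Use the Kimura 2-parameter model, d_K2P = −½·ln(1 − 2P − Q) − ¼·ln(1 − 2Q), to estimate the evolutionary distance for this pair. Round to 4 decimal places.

0.1922

Differing sites — 1:T/C (Ti); 3:T/C (Ti); 15:A/C (Tv).
Of the 3 differences, 2 transitions and 1 transversion over 18 sites: P = 2/18 = 0.111111, Q = 1/18 = 0.055556.
d = −0.5·ln(0.722222) − 0.25·ln(0.888888) = −0.5·(-0.325423) − 0.25·(-0.117784) = 0.1922.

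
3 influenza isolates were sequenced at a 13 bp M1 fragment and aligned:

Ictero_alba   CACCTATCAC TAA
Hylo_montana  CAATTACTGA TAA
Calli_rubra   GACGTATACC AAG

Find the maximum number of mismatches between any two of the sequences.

Pairwise Hamming distances:
  Ictero_alba vs Hylo_montana: 6
  Ictero_alba vs Calli_rubra: 6
  Hylo_montana vs Calli_rubra: 9
The largest is 9, between Hylo_montana and Calli_rubra.

9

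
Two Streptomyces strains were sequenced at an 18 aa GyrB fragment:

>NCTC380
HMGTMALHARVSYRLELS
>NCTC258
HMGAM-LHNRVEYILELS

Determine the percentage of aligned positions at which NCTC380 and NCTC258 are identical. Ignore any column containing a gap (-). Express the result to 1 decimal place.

76.5%

Excluding the 1 gap column leaves 17 comparable sites.
The sequences differ at positions 4 (T/A), 9 (A/N), 12 (S/E), 14 (R/I).
13 of the 17 comparable sites match, so the percent identity is 13/17 × 100 = 76.5%.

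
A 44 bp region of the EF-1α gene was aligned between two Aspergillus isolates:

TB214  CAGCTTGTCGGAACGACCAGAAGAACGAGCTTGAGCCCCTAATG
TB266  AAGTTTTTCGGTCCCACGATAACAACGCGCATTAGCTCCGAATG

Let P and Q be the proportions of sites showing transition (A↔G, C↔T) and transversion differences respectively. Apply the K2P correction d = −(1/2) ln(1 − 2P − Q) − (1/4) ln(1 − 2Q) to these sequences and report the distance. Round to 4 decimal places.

0.4231

The sequences differ at positions 1 (C/A, transversion), 4 (C/T, transition), 7 (G/T, transversion), 12 (A/T, transversion), 13 (A/C, transversion), 15 (G/C, transversion), 18 (C/G, transversion), 20 (G/T, transversion), 23 (G/C, transversion), 28 (A/C, transversion), 31 (T/A, transversion), 33 (G/T, transversion), 37 (C/T, transition), 40 (T/G, transversion).
Of the 14 differences, 2 transitions and 12 transversions over 44 sites: P = 2/44 = 0.045455, Q = 12/44 = 0.272727.
d = −0.5·ln(0.636363) − 0.25·ln(0.454546) = −0.5·(-0.451986) − 0.25·(-0.788456) = 0.4231.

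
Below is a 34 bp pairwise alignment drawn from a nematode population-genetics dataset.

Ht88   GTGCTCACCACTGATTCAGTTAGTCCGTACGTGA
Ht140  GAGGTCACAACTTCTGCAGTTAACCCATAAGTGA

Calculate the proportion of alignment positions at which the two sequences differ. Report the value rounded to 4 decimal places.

0.2941

The sequences differ at positions 2 (T/A), 4 (C/G), 9 (C/A), 13 (G/T), 14 (A/C), 16 (T/G), 23 (G/A), 24 (T/C), 27 (G/A), 30 (C/A).
There are 10 differences over 34 sites, so p = 10/34 = 0.2941.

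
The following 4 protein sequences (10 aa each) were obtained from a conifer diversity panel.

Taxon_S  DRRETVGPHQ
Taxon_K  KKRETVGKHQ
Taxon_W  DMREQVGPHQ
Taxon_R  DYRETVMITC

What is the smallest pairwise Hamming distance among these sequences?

2

Pairwise Hamming distances:
  Taxon_S vs Taxon_K: 3
  Taxon_S vs Taxon_W: 2
  Taxon_S vs Taxon_R: 5
  Taxon_K vs Taxon_W: 4
  Taxon_K vs Taxon_R: 6
  Taxon_W vs Taxon_R: 6
The smallest is 2, between Taxon_S and Taxon_W.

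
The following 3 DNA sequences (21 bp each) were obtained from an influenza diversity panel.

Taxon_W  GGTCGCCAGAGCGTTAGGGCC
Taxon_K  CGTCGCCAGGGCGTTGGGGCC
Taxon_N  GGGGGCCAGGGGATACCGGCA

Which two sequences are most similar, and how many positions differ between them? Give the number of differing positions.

Pairwise Hamming distances:
  Taxon_W vs Taxon_K: 3
  Taxon_W vs Taxon_N: 9
  Taxon_K vs Taxon_N: 9
The smallest is 3, between Taxon_W and Taxon_K.

3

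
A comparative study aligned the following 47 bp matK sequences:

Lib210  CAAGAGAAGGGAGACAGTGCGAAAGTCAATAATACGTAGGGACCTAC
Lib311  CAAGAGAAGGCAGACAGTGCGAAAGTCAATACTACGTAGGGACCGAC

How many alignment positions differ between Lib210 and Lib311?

The sequences differ at positions 11 (G/C), 32 (A/C), 45 (T/G).
That gives 3 mismatches out of 47 aligned sites, so the Hamming distance is 3.

3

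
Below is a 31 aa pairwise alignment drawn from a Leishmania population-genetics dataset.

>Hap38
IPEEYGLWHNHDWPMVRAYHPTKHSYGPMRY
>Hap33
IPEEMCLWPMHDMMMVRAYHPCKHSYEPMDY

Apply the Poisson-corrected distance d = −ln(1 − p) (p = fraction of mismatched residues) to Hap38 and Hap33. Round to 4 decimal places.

Mismatches occur at site 5 (Y→M), site 6 (G→C), site 9 (H→P), site 10 (N→M), site 13 (W→M), site 14 (P→M), site 22 (T→C), site 27 (G→E), site 30 (R→D).
p = 9/31 = 0.290323.
d = −ln(1 − 0.290323) = −ln(0.709677) = 0.3429.

0.3429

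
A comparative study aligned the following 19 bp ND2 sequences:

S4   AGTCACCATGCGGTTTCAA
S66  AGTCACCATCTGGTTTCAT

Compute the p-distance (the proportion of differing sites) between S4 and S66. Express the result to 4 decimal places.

Differing sites — 10:G/C; 11:C/T; 19:A/T.
There are 3 differences over 19 sites, so p = 3/19 = 0.1579.

0.1579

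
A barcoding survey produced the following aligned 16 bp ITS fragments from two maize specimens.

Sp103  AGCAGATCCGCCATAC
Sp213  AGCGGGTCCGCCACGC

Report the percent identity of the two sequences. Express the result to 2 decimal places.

The sequences differ at positions 4 (A/G), 6 (A/G), 14 (T/C), 15 (A/G).
12 of the 16 sites match, so the percent identity is 12/16 × 100 = 75.00%.

75.00%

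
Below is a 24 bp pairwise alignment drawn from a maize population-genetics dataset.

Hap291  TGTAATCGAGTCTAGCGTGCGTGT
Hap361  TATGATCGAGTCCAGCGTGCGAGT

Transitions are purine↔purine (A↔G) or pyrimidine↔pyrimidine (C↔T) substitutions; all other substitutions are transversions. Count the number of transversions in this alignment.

1

Differing sites — 2:G/A (Ti); 4:A/G (Ti); 13:T/C (Ti); 22:T/A (Tv).
Of the 4 differences, 3 transitions and 1 transversion, so the answer is 1.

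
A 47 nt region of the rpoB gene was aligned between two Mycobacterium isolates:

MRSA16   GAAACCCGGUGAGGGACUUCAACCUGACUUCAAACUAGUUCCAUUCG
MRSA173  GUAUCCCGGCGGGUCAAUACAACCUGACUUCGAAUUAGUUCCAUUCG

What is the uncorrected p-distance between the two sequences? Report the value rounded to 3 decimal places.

Differing sites — 2:A/U; 4:A/U; 10:U/C; 12:A/G; 14:G/U; 15:G/C; 17:C/A; 19:U/A; 32:A/G; 35:C/U.
There are 10 differences over 47 sites, so p = 10/47 = 0.213.

0.213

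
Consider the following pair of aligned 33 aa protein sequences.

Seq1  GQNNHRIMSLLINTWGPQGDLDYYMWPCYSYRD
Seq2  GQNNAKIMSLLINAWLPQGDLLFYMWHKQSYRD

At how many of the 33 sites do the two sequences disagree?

9

The sequences differ at positions 5 (H/A), 6 (R/K), 14 (T/A), 16 (G/L), 22 (D/L), 23 (Y/F), 27 (P/H), 28 (C/K), 29 (Y/Q).
That gives 9 mismatches out of 33 aligned sites, so the Hamming distance is 9.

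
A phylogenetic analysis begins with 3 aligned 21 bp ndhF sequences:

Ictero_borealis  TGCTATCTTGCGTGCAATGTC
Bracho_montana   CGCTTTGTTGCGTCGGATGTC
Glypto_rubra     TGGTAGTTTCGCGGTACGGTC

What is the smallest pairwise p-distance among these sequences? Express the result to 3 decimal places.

Pairwise Hamming distances:
  Ictero_borealis vs Bracho_montana: 6
  Ictero_borealis vs Glypto_rubra: 10
  Bracho_montana vs Glypto_rubra: 14
The smallest is 6 mismatches, between Ictero_borealis and Bracho_montana; p = 6/21 = 0.286.

0.286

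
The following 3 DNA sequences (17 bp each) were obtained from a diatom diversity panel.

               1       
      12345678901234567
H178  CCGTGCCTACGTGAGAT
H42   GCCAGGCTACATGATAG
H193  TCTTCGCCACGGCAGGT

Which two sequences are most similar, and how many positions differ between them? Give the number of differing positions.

7

Pairwise Hamming distances:
  H178 vs H42: 7
  H178 vs H193: 8
  H42 vs H193: 11
The smallest is 7, between H178 and H42.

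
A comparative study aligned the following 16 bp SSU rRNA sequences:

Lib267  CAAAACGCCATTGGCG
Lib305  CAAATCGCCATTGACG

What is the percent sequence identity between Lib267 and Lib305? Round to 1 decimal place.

87.5%

Mismatches occur at site 5 (A/T), site 14 (G/A).
14 of the 16 sites match, so the percent identity is 14/16 × 100 = 87.5%.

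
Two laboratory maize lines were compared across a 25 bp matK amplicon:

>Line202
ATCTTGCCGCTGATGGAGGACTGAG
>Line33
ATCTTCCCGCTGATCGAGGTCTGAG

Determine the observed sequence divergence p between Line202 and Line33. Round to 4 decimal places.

0.1200

Differing sites — 6:G/C; 15:G/C; 20:A/T.
There are 3 differences over 25 sites, so p = 3/25 = 0.1200.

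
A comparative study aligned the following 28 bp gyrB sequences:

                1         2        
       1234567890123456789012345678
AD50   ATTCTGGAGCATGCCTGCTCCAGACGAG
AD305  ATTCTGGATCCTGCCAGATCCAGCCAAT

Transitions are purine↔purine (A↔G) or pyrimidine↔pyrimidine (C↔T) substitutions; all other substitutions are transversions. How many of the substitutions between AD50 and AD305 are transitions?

1

Mismatches occur at site 9 (G↔T, transversion), site 11 (A↔C, transversion), site 16 (T↔A, transversion), site 18 (C↔A, transversion), site 24 (A↔C, transversion), site 26 (G↔A, transition), site 28 (G↔T, transversion).
Of the 7 differences, 1 transition and 6 transversions, so the answer is 1.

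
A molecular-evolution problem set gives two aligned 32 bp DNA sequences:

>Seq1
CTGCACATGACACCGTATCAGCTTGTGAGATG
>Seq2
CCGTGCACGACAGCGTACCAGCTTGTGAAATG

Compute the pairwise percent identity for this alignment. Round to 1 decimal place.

Mismatches occur at site 2 (T→C), site 4 (C→T), site 5 (A→G), site 8 (T→C), site 13 (C→G), site 18 (T→C), site 29 (G→A).
25 of the 32 sites match, so the percent identity is 25/32 × 100 = 78.1%.

78.1%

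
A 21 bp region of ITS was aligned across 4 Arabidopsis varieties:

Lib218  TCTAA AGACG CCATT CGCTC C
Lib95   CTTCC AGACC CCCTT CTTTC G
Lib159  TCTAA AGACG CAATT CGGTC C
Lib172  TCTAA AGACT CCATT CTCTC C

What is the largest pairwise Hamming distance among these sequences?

10

Pairwise Hamming distances:
  Lib218 vs Lib95: 9
  Lib218 vs Lib159: 2
  Lib218 vs Lib172: 2
  Lib95 vs Lib159: 10
  Lib95 vs Lib172: 8
  Lib159 vs Lib172: 4
The largest is 10, between Lib95 and Lib159.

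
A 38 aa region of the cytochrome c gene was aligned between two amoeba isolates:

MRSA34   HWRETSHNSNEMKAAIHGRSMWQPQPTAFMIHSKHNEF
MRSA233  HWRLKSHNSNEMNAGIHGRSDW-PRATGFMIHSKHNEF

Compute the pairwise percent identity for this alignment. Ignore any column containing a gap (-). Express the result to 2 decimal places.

78.38%

Excluding the 1 gap column leaves 37 comparable sites.
Differing sites — 4:E/L; 5:T/K; 13:K/N; 15:A/G; 21:M/D; 25:Q/R; 26:P/A; 28:A/G.
29 of the 37 comparable sites match, so the percent identity is 29/37 × 100 = 78.38%.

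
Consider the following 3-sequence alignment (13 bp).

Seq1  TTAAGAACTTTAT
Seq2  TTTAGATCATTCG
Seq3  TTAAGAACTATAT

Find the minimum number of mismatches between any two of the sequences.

1

Pairwise Hamming distances:
  Seq1 vs Seq2: 5
  Seq1 vs Seq3: 1
  Seq2 vs Seq3: 6
The smallest is 1, between Seq1 and Seq3.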